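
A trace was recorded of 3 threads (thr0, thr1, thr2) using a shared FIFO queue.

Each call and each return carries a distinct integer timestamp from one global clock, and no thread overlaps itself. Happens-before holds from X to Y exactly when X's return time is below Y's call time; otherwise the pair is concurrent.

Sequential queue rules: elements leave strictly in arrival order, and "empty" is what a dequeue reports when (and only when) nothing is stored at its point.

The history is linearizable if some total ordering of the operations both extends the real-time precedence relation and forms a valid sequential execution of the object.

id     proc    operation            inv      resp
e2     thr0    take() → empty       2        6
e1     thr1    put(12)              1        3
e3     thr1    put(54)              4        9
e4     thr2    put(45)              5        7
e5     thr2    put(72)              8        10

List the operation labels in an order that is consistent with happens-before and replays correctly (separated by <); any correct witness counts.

after step 1 (e2 take() → empty): queue <>
after step 2 (e1 put(12)): queue <12>
after step 3 (e3 put(54)): queue <12,54>
after step 4 (e4 put(45)): queue <12,54,45>
after step 5 (e5 put(72)): queue <12,54,45,72>

e2 < e1 < e3 < e4 < e5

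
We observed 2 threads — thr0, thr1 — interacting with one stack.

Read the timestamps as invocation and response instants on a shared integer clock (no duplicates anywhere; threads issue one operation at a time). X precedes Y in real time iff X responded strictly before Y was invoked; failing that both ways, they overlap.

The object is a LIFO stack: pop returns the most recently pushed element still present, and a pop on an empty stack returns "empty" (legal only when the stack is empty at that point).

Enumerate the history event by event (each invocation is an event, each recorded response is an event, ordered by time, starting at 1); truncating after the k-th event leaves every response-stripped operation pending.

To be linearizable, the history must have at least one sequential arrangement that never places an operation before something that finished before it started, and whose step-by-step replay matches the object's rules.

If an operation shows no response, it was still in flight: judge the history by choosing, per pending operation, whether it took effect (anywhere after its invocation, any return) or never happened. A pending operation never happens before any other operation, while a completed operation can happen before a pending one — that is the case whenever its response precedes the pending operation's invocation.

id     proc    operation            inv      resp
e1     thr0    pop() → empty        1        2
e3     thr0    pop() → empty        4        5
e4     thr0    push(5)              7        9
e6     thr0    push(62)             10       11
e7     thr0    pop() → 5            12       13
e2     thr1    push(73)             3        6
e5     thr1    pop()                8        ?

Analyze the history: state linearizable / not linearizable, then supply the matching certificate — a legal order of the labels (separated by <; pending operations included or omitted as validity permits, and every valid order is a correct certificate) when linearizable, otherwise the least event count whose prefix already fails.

linearizable — witness: e1 < e3 < e2 < e4 < e6 < e5 < e7

after step 1 (e1 pop() → empty): stack <>
after step 2 (e3 pop() → empty): stack <>
after step 3 (e2 push(73)): stack <73>
after step 4 (e4 push(5)): stack <73,5>
after step 5 (e6 push(62)): stack <73,5,62>
after step 6 (e5 pop() (pending, included)): stack <73,5>
after step 7 (e7 pop() → 5): stack <73>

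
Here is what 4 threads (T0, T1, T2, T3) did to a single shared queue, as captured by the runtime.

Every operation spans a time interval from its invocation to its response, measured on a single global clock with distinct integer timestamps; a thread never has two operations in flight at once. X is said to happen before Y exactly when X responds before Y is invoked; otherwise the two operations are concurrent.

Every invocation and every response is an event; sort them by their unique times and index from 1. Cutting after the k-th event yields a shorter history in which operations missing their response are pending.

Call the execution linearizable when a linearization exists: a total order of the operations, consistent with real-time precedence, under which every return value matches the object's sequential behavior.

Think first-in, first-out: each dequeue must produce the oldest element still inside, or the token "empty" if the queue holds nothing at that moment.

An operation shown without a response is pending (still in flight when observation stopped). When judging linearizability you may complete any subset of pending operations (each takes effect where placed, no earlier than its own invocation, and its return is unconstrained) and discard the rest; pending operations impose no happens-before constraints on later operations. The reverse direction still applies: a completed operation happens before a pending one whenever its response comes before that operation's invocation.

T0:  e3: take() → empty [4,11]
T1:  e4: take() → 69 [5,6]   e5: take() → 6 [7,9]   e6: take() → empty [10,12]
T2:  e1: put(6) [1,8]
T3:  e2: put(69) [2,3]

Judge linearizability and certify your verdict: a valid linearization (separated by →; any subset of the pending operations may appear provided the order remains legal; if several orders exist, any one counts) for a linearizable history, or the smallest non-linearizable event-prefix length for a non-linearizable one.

1. e2 put(69), leaving queue <69>
2. e1 put(6), leaving queue <69,6>
3. e4 take() → 69, leaving queue <6>
4. e5 take() → 6, leaving queue <>
5. e3 take() → empty, leaving queue <>
6. e6 take() → empty, leaving queue <>

linearizable — witness: e2 → e1 → e4 → e5 → e3 → e6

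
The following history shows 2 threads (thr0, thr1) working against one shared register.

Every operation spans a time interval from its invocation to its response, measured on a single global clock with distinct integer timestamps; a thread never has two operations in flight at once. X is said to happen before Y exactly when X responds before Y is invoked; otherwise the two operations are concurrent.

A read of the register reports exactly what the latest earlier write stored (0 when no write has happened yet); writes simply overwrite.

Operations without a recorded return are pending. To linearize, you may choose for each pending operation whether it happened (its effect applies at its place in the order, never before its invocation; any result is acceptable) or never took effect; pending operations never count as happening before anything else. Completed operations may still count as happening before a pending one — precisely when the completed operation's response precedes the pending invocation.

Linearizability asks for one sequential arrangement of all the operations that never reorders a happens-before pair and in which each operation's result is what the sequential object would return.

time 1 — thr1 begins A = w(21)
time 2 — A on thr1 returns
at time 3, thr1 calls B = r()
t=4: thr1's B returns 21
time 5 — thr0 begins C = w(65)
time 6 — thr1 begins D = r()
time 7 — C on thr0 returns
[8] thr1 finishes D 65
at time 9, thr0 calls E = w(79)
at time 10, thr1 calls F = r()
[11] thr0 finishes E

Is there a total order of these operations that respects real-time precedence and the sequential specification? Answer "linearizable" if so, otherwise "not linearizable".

linearizable

a witness: A, B, C, D, E
1. A w(21), leaving value 21
2. B r() → 21, leaving value 21
3. C w(65), leaving value 65
4. D r() → 65, leaving value 65
5. E w(79), leaving value 79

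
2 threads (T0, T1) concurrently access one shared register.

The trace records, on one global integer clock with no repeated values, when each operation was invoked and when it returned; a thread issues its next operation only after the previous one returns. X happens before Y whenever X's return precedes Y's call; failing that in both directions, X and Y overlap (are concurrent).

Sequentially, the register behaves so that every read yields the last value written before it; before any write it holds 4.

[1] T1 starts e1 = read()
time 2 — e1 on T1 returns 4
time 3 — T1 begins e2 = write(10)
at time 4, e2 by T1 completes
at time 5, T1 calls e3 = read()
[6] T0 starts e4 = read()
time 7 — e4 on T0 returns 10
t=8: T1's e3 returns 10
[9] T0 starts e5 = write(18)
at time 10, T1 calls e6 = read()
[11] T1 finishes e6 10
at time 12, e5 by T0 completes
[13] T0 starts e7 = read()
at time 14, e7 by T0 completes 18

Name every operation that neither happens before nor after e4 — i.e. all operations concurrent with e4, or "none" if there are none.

e3

e4 spans [6,7]: anything still running between times 6 and 7 counts as concurrent
e1 [1,2]: before
e2 [3,4]: before
e3 [5,8]: concurrent
e5 [9,12]: after
e6 [10,11]: after
e7 [13,14]: after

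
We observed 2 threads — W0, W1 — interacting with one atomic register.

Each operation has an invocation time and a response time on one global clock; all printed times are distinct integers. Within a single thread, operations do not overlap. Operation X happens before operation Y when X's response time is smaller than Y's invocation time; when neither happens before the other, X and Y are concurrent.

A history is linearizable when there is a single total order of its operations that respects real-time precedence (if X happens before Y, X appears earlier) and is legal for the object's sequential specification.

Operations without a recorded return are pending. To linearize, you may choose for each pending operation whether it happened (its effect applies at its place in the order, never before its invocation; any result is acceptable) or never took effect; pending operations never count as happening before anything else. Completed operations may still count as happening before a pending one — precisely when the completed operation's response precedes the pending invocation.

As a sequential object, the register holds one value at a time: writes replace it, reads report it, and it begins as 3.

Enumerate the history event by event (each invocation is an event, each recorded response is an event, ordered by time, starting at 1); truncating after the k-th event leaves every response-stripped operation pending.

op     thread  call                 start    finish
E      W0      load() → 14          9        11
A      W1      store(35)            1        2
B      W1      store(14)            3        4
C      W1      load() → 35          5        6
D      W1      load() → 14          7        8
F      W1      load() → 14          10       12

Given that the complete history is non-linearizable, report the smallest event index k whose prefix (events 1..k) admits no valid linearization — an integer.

a valid linearization of events 1..5 exists, for instance A, B:
1. A store(35), leaving value 35
2. B store(14), leaving value 14
adding event 6 (C responds at 6) leaves no legal real-time order
for example A, B, C fails at step 3: C load() → 35 is not legal there

6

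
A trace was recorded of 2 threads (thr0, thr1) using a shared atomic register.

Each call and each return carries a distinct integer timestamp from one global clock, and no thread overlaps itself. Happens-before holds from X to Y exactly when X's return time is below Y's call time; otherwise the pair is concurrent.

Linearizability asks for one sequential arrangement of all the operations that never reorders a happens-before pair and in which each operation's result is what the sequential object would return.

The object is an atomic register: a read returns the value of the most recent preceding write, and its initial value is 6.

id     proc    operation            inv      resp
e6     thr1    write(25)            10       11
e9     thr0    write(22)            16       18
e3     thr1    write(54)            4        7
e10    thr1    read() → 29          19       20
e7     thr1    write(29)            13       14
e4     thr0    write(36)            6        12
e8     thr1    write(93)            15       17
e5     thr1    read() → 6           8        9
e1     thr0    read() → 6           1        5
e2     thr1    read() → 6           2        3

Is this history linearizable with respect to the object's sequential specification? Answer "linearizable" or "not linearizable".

events 1..8 are fine; event 9 — the response of e5 at time 9 — makes the prefix non-linearizable
checked exhaustively: 3 real-time-consistent orders of 4 completed operations, zero legal atomic register replays
no completion choice of the 1 pending operation (e4) rescues it — every subset was tried
take e1, e2, e3, e5 (pending dropped): step 4 already fails, because e5 read() → 6 cannot occur there
take e2, e1, e3, e5 (pending dropped): step 4 already fails, because e5 read() → 6 cannot occur there

not linearizable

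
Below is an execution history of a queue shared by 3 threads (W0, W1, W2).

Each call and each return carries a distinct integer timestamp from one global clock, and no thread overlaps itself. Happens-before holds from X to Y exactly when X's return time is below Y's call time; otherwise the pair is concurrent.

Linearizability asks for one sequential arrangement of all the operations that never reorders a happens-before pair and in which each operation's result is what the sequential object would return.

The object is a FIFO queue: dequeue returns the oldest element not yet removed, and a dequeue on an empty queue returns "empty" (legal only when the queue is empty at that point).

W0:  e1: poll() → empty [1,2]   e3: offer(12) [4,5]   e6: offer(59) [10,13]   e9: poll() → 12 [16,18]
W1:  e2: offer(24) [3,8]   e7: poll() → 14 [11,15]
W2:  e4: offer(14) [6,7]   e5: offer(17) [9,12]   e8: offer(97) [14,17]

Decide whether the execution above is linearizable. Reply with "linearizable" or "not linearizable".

through event 14 a valid linearization exists; event 15 (e7 responding at time 15) ends that
no legal order exists: 18 real-time-consistent candidates over 7 completed queue operations, all rejected
no escape via the 1 pending operation (e8): every completion choice fails
sample order e1, e2, e3, e4, e5, e6, e7 (pending dropped) stalls at step 7 — e7 poll() → 14 has no legal effect
sample order e1, e2, e3, e4, e5, e7, e6 (pending dropped) stalls at step 6 — e7 poll() → 14 has no legal effect

not linearizable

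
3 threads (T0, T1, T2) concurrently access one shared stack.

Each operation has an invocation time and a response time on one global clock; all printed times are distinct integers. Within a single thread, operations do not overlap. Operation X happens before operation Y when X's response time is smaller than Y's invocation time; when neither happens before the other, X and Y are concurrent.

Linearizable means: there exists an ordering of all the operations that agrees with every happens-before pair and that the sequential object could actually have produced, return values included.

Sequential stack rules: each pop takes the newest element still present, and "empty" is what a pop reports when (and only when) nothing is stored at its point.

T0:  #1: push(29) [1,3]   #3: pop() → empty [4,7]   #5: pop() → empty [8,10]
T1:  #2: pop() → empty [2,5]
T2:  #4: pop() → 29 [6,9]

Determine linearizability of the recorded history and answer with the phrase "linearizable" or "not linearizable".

linearizable

witness order: #2, #1, #4, #3, #5
step 1: #2 pop() → empty — stack <>
step 2: #1 push(29) — stack <29>
step 3: #4 pop() → 29 — stack <>
step 4: #3 pop() → empty — stack <>
step 5: #5 pop() → empty — stack <>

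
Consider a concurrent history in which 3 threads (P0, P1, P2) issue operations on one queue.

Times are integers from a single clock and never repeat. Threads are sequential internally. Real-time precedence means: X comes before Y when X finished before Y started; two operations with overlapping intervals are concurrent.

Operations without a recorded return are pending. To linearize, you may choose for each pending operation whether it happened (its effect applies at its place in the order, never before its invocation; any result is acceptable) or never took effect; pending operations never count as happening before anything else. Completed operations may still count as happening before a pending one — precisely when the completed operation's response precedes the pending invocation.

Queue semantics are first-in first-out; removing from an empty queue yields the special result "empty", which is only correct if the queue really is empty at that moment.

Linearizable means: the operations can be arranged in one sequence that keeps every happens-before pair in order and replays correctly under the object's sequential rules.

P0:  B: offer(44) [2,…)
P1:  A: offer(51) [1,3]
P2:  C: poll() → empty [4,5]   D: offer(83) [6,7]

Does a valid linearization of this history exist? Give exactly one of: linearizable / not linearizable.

prefix check: 1..4 passes, 1..5 fails once C's time-5 response joins
exhaustive check: the 2 completed queue ops admit one real-time order; illegal
every completion of the 1 pending operation (B) was checked; none linearizes
one such order, A, C (pending dropped), breaks at step 2 where C poll() → empty is illegal

not linearizable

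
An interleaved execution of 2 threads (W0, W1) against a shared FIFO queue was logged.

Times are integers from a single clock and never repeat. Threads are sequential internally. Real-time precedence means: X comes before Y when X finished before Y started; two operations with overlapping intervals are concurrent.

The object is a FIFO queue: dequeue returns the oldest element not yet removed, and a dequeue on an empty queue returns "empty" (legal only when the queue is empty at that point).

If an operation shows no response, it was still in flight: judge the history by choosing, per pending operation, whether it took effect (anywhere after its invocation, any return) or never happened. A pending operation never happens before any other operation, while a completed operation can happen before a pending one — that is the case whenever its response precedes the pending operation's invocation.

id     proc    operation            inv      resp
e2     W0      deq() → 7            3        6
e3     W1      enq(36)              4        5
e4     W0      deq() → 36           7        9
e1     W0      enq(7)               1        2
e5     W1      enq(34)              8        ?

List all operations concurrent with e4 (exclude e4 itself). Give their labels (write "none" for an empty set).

e4 spans [7,9]; an op avoiding the whole window 7..9 is ordered, any other is concurrent
e1 [1,2]: before
e2 [3,6]: before
e3 [4,5]: before
e5 [8,…): concurrent

e5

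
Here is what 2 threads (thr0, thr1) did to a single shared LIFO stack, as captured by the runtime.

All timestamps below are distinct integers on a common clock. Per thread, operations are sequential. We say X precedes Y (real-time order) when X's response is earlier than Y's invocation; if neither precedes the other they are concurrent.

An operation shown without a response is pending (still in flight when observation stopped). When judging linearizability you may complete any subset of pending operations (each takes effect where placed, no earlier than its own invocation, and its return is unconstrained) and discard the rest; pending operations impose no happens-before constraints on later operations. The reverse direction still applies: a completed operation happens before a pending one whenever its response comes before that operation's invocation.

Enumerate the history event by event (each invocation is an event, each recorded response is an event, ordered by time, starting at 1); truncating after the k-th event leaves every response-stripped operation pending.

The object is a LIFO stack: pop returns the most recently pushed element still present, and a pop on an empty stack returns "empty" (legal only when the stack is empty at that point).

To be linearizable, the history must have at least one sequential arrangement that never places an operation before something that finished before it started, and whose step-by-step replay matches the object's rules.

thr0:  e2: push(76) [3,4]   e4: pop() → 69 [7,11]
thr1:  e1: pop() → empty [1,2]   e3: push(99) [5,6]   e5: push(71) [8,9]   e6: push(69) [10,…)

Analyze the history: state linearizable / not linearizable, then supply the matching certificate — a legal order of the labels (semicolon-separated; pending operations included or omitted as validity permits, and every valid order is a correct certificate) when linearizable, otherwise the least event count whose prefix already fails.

after step 1 (e1 pop() → empty): stack <>
after step 2 (e2 push(76)): stack <76>
after step 3 (e3 push(99)): stack <76,99>
after step 4 (e5 push(71)): stack <76,99,71>
after step 5 (e6 push(69) (pending, included)): stack <76,99,71,69>
after step 6 (e4 pop() → 69): stack <76,99,71>

linearizable — witness: e1; e2; e3; e5; e6; e4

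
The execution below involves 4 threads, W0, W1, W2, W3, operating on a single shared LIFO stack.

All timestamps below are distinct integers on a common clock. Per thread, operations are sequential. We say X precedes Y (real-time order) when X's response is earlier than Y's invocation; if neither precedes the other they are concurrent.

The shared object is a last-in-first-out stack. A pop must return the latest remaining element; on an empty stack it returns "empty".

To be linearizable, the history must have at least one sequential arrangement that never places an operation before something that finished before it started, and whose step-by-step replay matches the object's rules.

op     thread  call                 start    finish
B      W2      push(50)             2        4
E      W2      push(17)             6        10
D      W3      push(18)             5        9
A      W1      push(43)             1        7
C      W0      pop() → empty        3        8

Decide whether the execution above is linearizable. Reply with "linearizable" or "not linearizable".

linearizable

one valid linearization: C, A, B, D, E
after step 1 (C pop() → empty): stack <>
after step 2 (A push(43)): stack <43>
after step 3 (B push(50)): stack <43,50>
after step 4 (D push(18)): stack <43,50,18>
after step 5 (E push(17)): stack <43,50,18,17>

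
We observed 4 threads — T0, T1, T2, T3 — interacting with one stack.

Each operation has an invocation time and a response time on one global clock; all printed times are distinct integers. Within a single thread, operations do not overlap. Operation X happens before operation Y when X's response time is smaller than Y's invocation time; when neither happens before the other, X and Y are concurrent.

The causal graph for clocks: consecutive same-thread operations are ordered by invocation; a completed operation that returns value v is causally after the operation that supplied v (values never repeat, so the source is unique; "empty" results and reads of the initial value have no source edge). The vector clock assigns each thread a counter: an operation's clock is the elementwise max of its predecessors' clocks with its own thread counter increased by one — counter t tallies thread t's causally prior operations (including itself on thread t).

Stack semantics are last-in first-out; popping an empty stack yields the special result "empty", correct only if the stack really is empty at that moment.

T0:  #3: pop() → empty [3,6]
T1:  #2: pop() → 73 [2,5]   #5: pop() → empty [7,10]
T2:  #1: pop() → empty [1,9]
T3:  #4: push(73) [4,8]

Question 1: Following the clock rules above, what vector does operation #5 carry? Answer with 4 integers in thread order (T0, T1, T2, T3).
#4, invoked 4, has no incoming edges; only T3's bump applies → (0, 0, 0, 1)
#1, invoked 1, has no incoming edges; only T2's bump applies → (0, 0, 1, 0)
#3, invoked 3, has no incoming edges; only T0's bump applies → (1, 0, 0, 0)
VC(#2, invoked at 2): max of VC(#4)=(0, 0, 0, 1), then +1 on thread T1 → (0, 1, 0, 1)
VC(#5, invoked at 7): max of VC(#2)=(0, 1, 0, 1), then +1 on thread T1 → (0, 2, 0, 1)
target: VC(#5) = (0, 2, 0, 1)

(0, 2, 0, 1)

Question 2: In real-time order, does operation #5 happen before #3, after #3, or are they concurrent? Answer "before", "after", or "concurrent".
#5 spans [7,10], #3 spans [3,6]
resp(#3)=6 < inv(#5)=7

after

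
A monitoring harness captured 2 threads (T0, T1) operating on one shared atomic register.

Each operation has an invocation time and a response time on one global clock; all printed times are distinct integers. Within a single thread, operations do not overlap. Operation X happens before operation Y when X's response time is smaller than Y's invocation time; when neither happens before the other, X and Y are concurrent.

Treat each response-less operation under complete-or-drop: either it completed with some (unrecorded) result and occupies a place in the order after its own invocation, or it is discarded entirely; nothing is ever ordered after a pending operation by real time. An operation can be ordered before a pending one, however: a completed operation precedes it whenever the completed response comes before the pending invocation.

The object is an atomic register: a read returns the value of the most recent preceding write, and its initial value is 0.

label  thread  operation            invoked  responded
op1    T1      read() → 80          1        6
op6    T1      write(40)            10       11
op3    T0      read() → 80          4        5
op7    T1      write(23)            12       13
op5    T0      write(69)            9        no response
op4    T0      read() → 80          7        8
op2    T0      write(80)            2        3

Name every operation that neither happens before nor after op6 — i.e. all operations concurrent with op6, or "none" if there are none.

op6 spans [10,11]; an op avoiding the whole window 10..11 is ordered, any other is concurrent
op1 [1,6]: before
op2 [2,3]: before
op3 [4,5]: before
op4 [7,8]: before
op5 [9,…): concurrent
op7 [12,13]: after

op5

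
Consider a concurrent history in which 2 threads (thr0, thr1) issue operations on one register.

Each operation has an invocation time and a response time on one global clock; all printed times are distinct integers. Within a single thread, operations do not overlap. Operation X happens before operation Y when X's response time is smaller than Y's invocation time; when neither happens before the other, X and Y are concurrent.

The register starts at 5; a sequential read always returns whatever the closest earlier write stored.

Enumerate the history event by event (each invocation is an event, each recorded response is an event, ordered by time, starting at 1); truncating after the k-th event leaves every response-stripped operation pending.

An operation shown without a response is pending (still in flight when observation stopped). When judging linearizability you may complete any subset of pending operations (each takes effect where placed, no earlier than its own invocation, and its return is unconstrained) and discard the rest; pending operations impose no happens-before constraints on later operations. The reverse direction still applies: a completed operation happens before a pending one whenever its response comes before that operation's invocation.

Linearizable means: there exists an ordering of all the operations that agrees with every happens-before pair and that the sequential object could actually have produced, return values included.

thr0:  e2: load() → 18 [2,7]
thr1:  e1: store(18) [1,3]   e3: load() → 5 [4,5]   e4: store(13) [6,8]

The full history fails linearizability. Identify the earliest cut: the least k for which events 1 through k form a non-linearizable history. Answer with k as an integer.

events 1..4 are linearizable, e.g. via e1:
after step 1 (e1 store(18)): value 18
with event 5 included (e3 responding at time 5), all real-time-consistent orders fail
no completion choice of the 1 pending operation (e2) rescues it — every subset was tried
sample order e1, e3 (pending dropped) stalls at step 2 — e3 load() → 5 has no legal effect

5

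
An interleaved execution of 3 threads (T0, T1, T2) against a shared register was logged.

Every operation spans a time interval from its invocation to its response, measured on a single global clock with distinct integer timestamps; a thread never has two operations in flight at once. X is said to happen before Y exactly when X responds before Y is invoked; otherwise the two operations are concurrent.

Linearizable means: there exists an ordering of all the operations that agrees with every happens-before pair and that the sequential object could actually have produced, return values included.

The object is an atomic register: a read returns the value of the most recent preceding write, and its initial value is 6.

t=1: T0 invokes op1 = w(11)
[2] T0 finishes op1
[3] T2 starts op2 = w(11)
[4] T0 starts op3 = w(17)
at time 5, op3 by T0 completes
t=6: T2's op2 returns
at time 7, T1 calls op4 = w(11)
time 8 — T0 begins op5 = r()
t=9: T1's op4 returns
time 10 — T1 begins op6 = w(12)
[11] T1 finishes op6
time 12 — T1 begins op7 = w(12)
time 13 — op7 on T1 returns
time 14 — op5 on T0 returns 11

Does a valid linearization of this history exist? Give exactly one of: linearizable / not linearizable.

linearizable

a witness: op1, op2, op3, op4, op5, op6, op7
1. op1 w(11), leaving value 11
2. op2 w(11), leaving value 11
3. op3 w(17), leaving value 17
4. op4 w(11), leaving value 11
5. op5 r() → 11, leaving value 11
6. op6 w(12), leaving value 12
7. op7 w(12), leaving value 12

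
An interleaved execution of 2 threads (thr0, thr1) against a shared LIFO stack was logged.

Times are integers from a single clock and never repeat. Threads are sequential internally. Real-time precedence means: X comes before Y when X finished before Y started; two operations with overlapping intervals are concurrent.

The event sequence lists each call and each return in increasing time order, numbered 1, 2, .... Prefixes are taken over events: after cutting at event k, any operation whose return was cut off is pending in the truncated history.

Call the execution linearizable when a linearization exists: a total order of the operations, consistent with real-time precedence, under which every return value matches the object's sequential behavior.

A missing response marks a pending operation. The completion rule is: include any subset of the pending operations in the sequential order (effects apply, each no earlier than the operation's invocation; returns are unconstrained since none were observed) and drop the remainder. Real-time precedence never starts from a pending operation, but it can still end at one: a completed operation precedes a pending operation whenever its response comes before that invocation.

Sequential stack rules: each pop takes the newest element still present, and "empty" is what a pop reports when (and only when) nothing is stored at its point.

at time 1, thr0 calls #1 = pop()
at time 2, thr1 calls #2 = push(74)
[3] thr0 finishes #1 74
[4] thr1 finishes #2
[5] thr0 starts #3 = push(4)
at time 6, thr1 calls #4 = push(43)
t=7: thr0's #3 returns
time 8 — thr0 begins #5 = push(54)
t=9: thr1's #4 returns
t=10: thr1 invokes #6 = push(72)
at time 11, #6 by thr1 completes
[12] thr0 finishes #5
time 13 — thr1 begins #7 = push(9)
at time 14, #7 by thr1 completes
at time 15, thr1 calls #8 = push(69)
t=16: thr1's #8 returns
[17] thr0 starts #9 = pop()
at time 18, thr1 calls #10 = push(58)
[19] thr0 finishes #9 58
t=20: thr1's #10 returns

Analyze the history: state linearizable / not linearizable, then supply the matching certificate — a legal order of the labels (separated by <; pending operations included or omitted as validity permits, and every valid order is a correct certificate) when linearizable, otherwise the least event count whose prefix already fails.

linearizable — witness: #2 < #1 < #3 < #4 < #5 < #6 < #7 < #8 < #10 < #9

step 1: #2 push(74) — stack <74>
step 2: #1 pop() → 74 — stack <>
step 3: #3 push(4) — stack <4>
step 4: #4 push(43) — stack <4,43>
step 5: #5 push(54) — stack <4,43,54>
step 6: #6 push(72) — stack <4,43,54,72>
step 7: #7 push(9) — stack <4,43,54,72,9>
step 8: #8 push(69) — stack <4,43,54,72,9,69>
step 9: #10 push(58) — stack <4,43,54,72,9,69,58>
step 10: #9 pop() → 58 — stack <4,43,54,72,9,69>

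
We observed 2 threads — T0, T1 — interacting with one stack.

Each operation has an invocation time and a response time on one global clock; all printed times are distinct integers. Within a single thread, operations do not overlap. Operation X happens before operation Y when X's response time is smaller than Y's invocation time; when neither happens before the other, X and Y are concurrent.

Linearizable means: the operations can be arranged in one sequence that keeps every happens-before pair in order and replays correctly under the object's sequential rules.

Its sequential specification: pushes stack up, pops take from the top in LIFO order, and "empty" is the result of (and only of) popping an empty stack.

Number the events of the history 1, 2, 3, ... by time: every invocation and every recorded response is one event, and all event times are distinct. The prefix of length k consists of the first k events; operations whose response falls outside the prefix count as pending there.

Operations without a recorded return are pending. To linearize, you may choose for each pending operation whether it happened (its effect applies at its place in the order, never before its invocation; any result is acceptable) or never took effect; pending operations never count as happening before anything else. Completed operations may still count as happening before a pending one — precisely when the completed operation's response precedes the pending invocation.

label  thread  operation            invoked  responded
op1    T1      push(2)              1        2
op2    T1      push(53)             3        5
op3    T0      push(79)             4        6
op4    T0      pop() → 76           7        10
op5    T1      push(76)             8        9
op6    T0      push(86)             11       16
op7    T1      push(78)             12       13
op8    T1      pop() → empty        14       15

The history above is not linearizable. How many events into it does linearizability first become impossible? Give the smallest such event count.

15

one valid order for events 1..14 is op1, op2, op3, op5, op4, op6, op7:
after step 1 (op1 push(2)): stack <2>
after step 2 (op2 push(53)): stack <2,53>
after step 3 (op3 push(79)): stack <2,53,79>
after step 4 (op5 push(76)): stack <2,53,79,76>
after step 5 (op4 pop() → 76): stack <2,53,79>
after step 6 (op6 push(86) (pending, included)): stack <2,53,79,86>
after step 7 (op7 push(78)): stack <2,53,79,86,78>
with event 15 included (op8 responding at time 15), all real-time-consistent orders fail
including or dropping the 1 pending operation (op6) in any combination fails
sample order op1, op2, op3, op4, op5, op7, op8 (pending dropped) stalls at step 4 — op4 pop() → 76 has no legal effect
sample order op1, op2, op3, op5, op4, op7, op8 (pending dropped) stalls at step 7 — op8 pop() → empty has no legal effect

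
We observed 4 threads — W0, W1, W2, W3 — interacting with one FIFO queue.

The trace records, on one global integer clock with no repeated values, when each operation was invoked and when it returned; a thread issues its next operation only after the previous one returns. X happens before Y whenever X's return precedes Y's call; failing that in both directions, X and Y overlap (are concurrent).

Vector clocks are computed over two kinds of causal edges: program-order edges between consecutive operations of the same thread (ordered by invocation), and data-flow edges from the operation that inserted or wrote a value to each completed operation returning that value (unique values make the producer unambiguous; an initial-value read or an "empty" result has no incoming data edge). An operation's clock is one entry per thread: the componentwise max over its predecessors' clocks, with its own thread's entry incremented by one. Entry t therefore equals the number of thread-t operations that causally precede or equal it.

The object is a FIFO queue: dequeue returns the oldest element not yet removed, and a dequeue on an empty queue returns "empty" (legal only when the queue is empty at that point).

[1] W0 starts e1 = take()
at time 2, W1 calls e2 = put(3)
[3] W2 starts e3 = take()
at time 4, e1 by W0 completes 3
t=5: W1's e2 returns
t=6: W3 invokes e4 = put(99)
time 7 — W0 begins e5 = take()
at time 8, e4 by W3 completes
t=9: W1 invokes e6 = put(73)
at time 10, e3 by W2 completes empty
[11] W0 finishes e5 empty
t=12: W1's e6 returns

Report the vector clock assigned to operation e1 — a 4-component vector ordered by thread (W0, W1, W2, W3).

(1, 1, 0, 0)

VC(e4, invoked at 6): no causal predecessors; +1 on W3 → (0, 0, 0, 1)
VC(e3, invoked at 3): no causal predecessors; +1 on W2 → (0, 0, 1, 0)
VC(e2, invoked at 2): no causal predecessors; +1 on W1 → (0, 1, 0, 0)
merge at e6 (invoked 9): VC(e2)=(0, 1, 0, 0), own-thread bump on W1 → (0, 2, 0, 0)
merge at e1 (invoked 1): VC(e2)=(0, 1, 0, 0), own-thread bump on W0 → (1, 1, 0, 0)
merge at e5 (invoked 7): VC(e1)=(1, 1, 0, 0), own-thread bump on W0 → (2, 1, 0, 0)
target: VC(e1) = (1, 1, 0, 0)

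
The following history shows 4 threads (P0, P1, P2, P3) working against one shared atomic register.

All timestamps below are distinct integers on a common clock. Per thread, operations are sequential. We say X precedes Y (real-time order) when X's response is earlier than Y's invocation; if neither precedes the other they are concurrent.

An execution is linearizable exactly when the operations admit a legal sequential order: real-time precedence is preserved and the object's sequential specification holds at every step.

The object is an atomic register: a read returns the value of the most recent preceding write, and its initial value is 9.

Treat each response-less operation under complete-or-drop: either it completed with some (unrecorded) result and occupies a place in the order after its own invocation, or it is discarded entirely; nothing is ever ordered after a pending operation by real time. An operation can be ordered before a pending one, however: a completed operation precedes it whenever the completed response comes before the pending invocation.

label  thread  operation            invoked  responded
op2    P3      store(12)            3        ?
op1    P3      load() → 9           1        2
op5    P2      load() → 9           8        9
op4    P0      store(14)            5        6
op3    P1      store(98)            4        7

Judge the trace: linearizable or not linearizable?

prefix check: 1..8 passes, 1..9 fails once op5's time-9 response joins
the 4 completed operations admit 2 real-time orders; each fails the atomic register replay
include/drop combinations of the 1 pending operation (op2) were all tried; none helps
for example op1, op3, op4, op5 (pending dropped) fails at step 4: op5 load() → 9 is not legal there
for example op1, op4, op3, op5 (pending dropped) fails at step 4: op5 load() → 9 is not legal there

not linearizable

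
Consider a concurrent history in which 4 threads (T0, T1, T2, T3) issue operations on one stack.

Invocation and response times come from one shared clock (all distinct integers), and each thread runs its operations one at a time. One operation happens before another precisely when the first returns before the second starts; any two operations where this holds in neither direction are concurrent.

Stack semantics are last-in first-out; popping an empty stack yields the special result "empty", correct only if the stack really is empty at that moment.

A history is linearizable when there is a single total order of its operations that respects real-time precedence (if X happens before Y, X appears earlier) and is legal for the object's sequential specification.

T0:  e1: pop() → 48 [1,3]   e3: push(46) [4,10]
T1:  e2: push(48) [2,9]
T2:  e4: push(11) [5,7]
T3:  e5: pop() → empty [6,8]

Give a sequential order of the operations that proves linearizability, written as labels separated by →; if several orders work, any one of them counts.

e2 → e1 → e5 → e3 → e4

1. e2 push(48), leaving stack <48>
2. e1 pop() → 48, leaving stack <>
3. e5 pop() → empty, leaving stack <>
4. e3 push(46), leaving stack <46>
5. e4 push(11), leaving stack <46,11>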